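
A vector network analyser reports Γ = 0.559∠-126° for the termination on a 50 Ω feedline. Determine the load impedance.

Z_L = Z_0·(1 + Γ)/(1 − Γ) = 50·(0.671 − j0.452)/(1.33 + j0.452)

Z_L ≈ 17.5 − j23 Ω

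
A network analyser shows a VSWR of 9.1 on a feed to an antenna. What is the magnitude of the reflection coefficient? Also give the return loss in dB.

|Γ| = (S − 1)/(S + 1) = (9.1 − 1)/(9.1 + 1) = 8.1/10.1
RL = −20·log₁₀|Γ| = −20·log₁₀(0.802)

|Γ| ≈ 0.802; return loss ≈ 1.92 dB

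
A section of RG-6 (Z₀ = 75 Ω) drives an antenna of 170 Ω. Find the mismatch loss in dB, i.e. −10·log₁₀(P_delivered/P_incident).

mismatch loss ≈ 0.708 dB

Γ = (170 − 75)/(170 + 75) = 0.388
|Γ|² = 0.15, so P_del/P_inc = 1 − |Γ|² = 0.85
ML = −10·log₁₀(1 − |Γ|²)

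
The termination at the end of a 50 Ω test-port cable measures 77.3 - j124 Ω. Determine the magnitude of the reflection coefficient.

|Γ| ≈ 0.714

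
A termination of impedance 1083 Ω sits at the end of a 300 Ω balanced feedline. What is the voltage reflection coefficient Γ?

Γ = (Z_L − Z_0)/(Z_L + Z_0) = (1083 − 300)/(1083 + 300) = 783/1383

Γ = 0.566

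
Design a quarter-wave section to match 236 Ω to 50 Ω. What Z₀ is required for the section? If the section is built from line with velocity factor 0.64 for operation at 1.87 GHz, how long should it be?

Z_qwt = √(Z_0·R_L) = √(50 × 236) = √11800
λ = 0.64·c/f = 0.103 m, so l = λ/4 = 0.0257 m

Z_qwt ≈ 109 Ω; length ≈ 2.57 cm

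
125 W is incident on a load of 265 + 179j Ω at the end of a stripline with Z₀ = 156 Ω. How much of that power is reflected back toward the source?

|Γ| = |(109 + j179)/(421 + j179)| = 0.458
|Γ|² = 0.21
P_refl = |Γ|²·P_inc = 26.2 W, P_del = (1 − |Γ|²)·P_inc = 98.8 W

P_reflected ≈ 26.2 W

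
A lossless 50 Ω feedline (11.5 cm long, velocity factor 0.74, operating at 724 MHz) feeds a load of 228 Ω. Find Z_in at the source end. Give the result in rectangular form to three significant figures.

Z_in ≈ 20.9 + j45.4 Ω

λ = v/f = 0.74·c / 724 MHz = 0.307 m
βl = 2π·l/λ = 2π × 0.375 = 135°
tan(βl) = tan(135°) = -0.999
Z_in = Z_0·(Z_L + jZ_0·tanβl)/(Z_0 + jZ_L·tanβl)
     = 50·(228 − j50)/(50 − j228)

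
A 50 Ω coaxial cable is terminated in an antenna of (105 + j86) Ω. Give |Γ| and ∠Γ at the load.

Γ = (Z_L − Z_0)/(Z_L + Z_0) = (55 + j86)/(155 + j86)
|Γ| = 102/177 = 0.576

Γ ≈ 0.576 ∠ 28.4°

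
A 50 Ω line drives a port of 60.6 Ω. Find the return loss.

RL ≈ 20.4 dB

Γ = (60.6 − 50)/(60.6 + 50) = 0.0958
RL = −20·log₁₀|Γ| = −20·log₁₀(0.0958)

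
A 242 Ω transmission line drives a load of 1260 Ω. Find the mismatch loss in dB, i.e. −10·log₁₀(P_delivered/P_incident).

Γ = (1260 − 242)/(1260 + 242) = 0.678
|Γ|² = 0.459, so P_del/P_inc = 1 − |Γ|² = 0.541
ML = −10·log₁₀(1 − |Γ|²)

mismatch loss ≈ 2.67 dB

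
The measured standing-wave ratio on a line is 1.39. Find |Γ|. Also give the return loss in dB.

|Γ| ≈ 0.163; return loss ≈ 15.7 dB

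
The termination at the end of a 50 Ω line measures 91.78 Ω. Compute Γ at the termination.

Γ = 0.295

Γ = (Z_L − Z_0)/(Z_L + Z_0) = (91.78 − 50)/(91.78 + 50) = 41.78/141.8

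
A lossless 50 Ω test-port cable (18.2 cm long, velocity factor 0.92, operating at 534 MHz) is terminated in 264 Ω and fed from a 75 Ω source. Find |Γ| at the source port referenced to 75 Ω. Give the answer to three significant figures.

λ = v/f = 0.92·c / 534 MHz = 0.517 m
βl = 2π·l/λ = 2π × 0.352 = 127°
tan(βl) = -1.34
Z_in = Z_0·(Z_L + jZ_0·tanβl)/(Z_0 + jZ_L·tanβl) = 14.5 + j35.3 Ω
Γ_s = (Z_in − Z_s)/(Z_in + Z_s) = (-60.5 + j35.3)/(89.5 + j35.3), |Γ_s| = 0.729

|Γ| ≈ 0.729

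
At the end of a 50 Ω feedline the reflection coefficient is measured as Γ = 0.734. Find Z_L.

Z_L = Z_0·(1 + Γ)/(1 − Γ) = 50·(1.73)/(0.266)

Z_L ≈ 326 Ω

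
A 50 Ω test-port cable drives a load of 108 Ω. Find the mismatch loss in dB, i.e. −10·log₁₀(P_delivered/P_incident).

Γ = (108 − 50)/(108 + 50) = 0.367
|Γ|² = 0.135, so P_del/P_inc = 1 − |Γ|² = 0.865
ML = −10·log₁₀(1 − |Γ|²)

mismatch loss ≈ 0.629 dB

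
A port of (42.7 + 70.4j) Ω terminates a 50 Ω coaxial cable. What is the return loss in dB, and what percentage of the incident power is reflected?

RL ≈ 4.32 dB; 37% of incident power reflected

Γ = (-7.3 + j70.4)/(92.7 + j70.4), |Γ| = 0.608
RL = −20·log₁₀(0.608) = 4.32 dB
P_refl/P_inc = |Γ|² = 0.37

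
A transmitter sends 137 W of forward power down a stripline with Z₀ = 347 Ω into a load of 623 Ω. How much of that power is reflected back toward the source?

Γ = (623 − 347)/(623 + 347) = 0.285
|Γ|² = 0.081
P_refl = |Γ|²·P_inc = 11.1 W, P_del = (1 − |Γ|²)·P_inc = 126 W

P_reflected ≈ 11.1 W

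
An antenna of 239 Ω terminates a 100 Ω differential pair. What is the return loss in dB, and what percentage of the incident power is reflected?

RL ≈ 7.74 dB; 16.8% of incident power reflected

Γ = (239 − 100)/(239 + 100) = 0.41
RL = −20·log₁₀(0.41) = 7.74 dB
P_refl/P_inc = |Γ|² = 0.168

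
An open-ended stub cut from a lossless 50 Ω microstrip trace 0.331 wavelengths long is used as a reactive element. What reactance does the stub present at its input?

X_in ≈ 27.9 Ω (inductive)

βl = 2π × 0.331 = 119°
tan(βl) = -1.79
For an open-ended stub, Z_in = −jZ_0·cot(βl) = −jZ_0/tan(βl)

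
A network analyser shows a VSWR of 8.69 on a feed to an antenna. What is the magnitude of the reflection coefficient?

|Γ| = (S − 1)/(S + 1) = (8.69 − 1)/(8.69 + 1) = 7.69/9.69

|Γ| ≈ 0.794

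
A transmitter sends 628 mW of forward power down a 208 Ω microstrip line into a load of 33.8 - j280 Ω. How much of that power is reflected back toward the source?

P_reflected ≈ 499 mW

|Γ| = |(-174.2 − j280)/(241.8 − j280)| = 0.891
|Γ|² = 0.795
P_refl = |Γ|²·P_inc = 499 mW, P_del = (1 − |Γ|²)·P_inc = 129 mW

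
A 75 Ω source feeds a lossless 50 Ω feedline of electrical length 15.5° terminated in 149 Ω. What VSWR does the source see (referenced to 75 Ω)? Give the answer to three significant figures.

VSWR ≈ 2.19

tan(βl) = 0.277
Z_in = Z_0·(Z_L + jZ_0·tanβl)/(Z_0 + jZ_L·tanβl) = 95.3 − j64.9 Ω
Γ_s = (Z_in − Z_s)/(Z_in + Z_s) = (20.3 − j64.9)/(170 − j64.9), |Γ_s| = 0.373
VSWR = (1 + |Γ_s|)/(1 − |Γ_s|)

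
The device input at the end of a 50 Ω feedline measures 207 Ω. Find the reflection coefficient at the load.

Γ = (Z_L − Z_0)/(Z_L + Z_0) = (207 − 50)/(207 + 50) = 157/257

Γ = 0.611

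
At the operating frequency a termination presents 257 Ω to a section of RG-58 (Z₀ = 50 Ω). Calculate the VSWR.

For a purely resistive load, VSWR = R_L/Z_0 or Z_0/R_L (whichever > 1) = 257/50

VSWR ≈ 5.14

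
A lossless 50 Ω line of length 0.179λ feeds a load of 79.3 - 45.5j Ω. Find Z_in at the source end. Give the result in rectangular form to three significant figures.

Z_in ≈ 21.9 − j4.72 Ω

βl = 2π × 0.179 = 64.4°
tan(βl) = tan(64.4°) = 2.09
Z_in = Z_0·(Z_L + jZ_0·tanβl)/(Z_0 + jZ_L·tanβl)
     = 50·(79.3 + j59)/(145 + j166)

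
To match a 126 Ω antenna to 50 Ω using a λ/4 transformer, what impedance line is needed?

Z_qwt = √(Z_0·R_L) = √(50 × 126) = √6300

Z_qwt ≈ 79.4 Ω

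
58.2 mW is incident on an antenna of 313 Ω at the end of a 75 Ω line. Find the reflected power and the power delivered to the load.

P_reflected ≈ 21.9 mW; P_delivered ≈ 36.3 mW

Γ = (313 − 75)/(313 + 75) = 0.613
|Γ|² = 0.376
P_refl = |Γ|²·P_inc = 21.9 mW, P_del = (1 − |Γ|²)·P_inc = 36.3 mW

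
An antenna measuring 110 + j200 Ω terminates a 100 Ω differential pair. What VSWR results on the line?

Γ = (Z_L − Z_0)/(Z_L + Z_0) = (10 + j200)/(210 + j200)
|Γ| = 200/290 = 0.691
VSWR = (1 + |Γ|)/(1 − |Γ|) = 1.69/0.309

VSWR ≈ 5.46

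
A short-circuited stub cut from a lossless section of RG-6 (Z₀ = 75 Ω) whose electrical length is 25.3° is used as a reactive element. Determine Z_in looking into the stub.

tan(βl) = 0.473
For a short-circuited stub, Z_in = jZ_0·tan(βl)

Z_in ≈ +j35.5 Ω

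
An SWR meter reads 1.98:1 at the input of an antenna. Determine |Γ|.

|Γ| = (S − 1)/(S + 1) = (1.98 − 1)/(1.98 + 1) = 0.98/2.98

|Γ| ≈ 0.329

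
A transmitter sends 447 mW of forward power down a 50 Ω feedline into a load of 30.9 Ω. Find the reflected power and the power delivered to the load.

Γ = (30.9 − 50)/(30.9 + 50) = -0.236
|Γ|² = 0.0557
P_refl = |Γ|²·P_inc = 24.9 mW, P_del = (1 − |Γ|²)·P_inc = 422 mW

P_reflected ≈ 24.9 mW; P_delivered ≈ 422 mW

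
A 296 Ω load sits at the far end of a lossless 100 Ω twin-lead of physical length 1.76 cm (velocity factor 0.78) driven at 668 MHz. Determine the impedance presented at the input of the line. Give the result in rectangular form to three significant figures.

λ = v/f = 0.78·c / 668 MHz = 0.35 m
βl = 2π·l/λ = 2π × 0.0502 = 18.1°
tan(βl) = tan(18.1°) = 0.327
Z_in = Z_0·(Z_L + jZ_0·tanβl)/(Z_0 + jZ_L·tanβl)
     = 100·(296 + j32.7)/(100 + j96.7)

Z_in ≈ 169 − j131 Ω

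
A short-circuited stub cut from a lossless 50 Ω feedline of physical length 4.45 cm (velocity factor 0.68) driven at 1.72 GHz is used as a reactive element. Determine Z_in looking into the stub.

λ = v/f = 0.68·c / 1.72 GHz = 0.119 m
βl = 2π·l/λ = 2π × 0.375 = 135°
tan(βl) = -0.998
For a short-circuited stub, Z_in = jZ_0·tan(βl)

Z_in ≈ −j49.9 Ω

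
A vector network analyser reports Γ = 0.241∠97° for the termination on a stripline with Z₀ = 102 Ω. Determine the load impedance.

Z_L ≈ 86 + j43.7 Ω

Z_L = Z_0·(1 + Γ)/(1 − Γ) = 102·(0.971 + j0.239)/(1.03 − j0.239)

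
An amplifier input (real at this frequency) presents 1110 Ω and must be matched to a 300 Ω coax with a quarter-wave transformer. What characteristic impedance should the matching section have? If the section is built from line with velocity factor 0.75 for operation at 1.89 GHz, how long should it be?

Z_qwt ≈ 577 Ω; length ≈ 2.98 cm

Z_qwt = √(Z_0·R_L) = √(300 × 1110) = √333000
λ = 0.75·c/f = 0.119 m, so l = λ/4 = 0.0298 m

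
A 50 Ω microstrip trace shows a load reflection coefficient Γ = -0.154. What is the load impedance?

Z_L ≈ 36.7 Ω

Z_L = Z_0·(1 + Γ)/(1 − Γ) = 50·(0.846)/(1.15)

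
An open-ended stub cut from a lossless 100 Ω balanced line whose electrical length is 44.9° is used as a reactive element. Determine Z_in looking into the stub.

Z_in ≈ −j100 Ω

tan(βl) = 0.997
For an open-ended stub, Z_in = −jZ_0·cot(βl) = −jZ_0/tan(βl)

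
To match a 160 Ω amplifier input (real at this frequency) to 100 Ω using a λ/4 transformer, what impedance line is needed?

Z_qwt ≈ 126 Ω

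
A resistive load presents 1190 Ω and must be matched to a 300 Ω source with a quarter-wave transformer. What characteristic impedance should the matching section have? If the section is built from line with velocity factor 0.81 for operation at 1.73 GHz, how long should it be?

Z_qwt ≈ 597 Ω; length ≈ 3.51 cm

Z_qwt = √(Z_0·R_L) = √(300 × 1190) = √357000
λ = 0.81·c/f = 0.14 m, so l = λ/4 = 0.0351 m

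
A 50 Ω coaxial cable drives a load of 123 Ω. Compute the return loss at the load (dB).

RL ≈ 7.49 dB

Γ = (123 − 50)/(123 + 50) = 0.422
RL = −20·log₁₀|Γ| = −20·log₁₀(0.422)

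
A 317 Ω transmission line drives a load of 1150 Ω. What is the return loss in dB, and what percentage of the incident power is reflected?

Γ = (1150 − 317)/(1150 + 317) = 0.568
RL = −20·log₁₀(0.568) = 4.92 dB
P_refl/P_inc = |Γ|² = 0.322

RL ≈ 4.92 dB; 32.2% of incident power reflected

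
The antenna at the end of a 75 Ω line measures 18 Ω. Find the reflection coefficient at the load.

Γ = -0.613

Γ = (Z_L − Z_0)/(Z_L + Z_0) = (18 − 75)/(18 + 75) = -57/93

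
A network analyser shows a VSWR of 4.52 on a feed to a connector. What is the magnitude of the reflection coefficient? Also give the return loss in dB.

|Γ| = (S − 1)/(S + 1) = (4.52 − 1)/(4.52 + 1) = 3.52/5.52
RL = −20·log₁₀|Γ| = −20·log₁₀(0.638)

|Γ| ≈ 0.638; return loss ≈ 3.91 dB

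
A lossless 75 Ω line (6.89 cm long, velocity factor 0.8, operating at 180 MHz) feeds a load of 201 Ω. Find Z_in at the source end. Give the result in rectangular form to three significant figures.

λ = v/f = 0.8·c / 180 MHz = 1.33 m
βl = 2π·l/λ = 2π × 0.0517 = 18.6°
tan(βl) = tan(18.6°) = 0.337
Z_in = Z_0·(Z_L + jZ_0·tanβl)/(Z_0 + jZ_L·tanβl)
     = 75·(201 + j25.2)/(75 + j67.7)

Z_in ≈ 123 − j86.1 Ω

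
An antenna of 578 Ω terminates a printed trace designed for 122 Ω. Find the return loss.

Γ = (578 − 122)/(578 + 122) = 0.651
RL = −20·log₁₀|Γ| = −20·log₁₀(0.651)

RL ≈ 3.72 dB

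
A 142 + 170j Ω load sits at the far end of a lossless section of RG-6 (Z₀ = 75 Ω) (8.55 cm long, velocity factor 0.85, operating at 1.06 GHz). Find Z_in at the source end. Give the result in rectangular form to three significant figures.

λ = v/f = 0.85·c / 1.06 GHz = 0.241 m
βl = 2π·l/λ = 2π × 0.355 = 128°
tan(βl) = tan(128°) = -1.28
Z_in = Z_0·(Z_L + jZ_0·tanβl)/(Z_0 + jZ_L·tanβl)
     = 75·(142 + j73.8)/(293 − j182)

Z_in ≈ 17.7 + j29.9 Ω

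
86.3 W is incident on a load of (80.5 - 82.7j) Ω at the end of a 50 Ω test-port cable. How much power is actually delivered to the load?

|Γ| = |(30.5 − j82.7)/(130.5 − j82.7)| = 0.571
|Γ|² = 0.326
P_refl = |Γ|²·P_inc = 28.1 W, P_del = (1 − |Γ|²)·P_inc = 58.2 W

P_delivered ≈ 58.2 W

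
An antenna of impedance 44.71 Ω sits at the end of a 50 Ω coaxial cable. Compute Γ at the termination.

Γ = (Z_L − Z_0)/(Z_L + Z_0) = (44.71 − 50)/(44.71 + 50) = -5.29/94.71

Γ = -0.0559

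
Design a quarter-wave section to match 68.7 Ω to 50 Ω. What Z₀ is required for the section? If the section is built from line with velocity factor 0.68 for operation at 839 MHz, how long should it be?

Z_qwt ≈ 58.6 Ω; length ≈ 6.08 cm

Z_qwt = √(Z_0·R_L) = √(50 × 68.7) = √3435
λ = 0.68·c/f = 0.243 m, so l = λ/4 = 0.0608 m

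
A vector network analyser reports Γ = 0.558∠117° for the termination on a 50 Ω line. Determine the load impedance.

Z_L = Z_0·(1 + Γ)/(1 − Γ) = 50·(0.747 + j0.497)/(1.25 − j0.497)

Z_L ≈ 18.9 + j27.3 Ω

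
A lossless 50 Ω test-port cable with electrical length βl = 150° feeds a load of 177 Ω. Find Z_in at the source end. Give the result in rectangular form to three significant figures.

tan(βl) = tan(150°) = -0.577
Z_in = Z_0·(Z_L + jZ_0·tanβl)/(Z_0 + jZ_L·tanβl)
     = 50·(177 − j28.9)/(50 − j102)

Z_in ≈ 45.6 + j64.3 Ω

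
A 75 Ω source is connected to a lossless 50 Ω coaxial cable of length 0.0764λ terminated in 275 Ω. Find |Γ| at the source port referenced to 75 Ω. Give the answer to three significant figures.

|Γ| ≈ 0.647

βl = 2π × 0.0764 = 27.5°
tan(βl) = 0.521
Z_in = Z_0·(Z_L + jZ_0·tanβl)/(Z_0 + jZ_L·tanβl) = 38 − j82.8 Ω
Γ_s = (Z_in − Z_s)/(Z_in + Z_s) = (-37 − j82.8)/(113 − j82.8), |Γ_s| = 0.647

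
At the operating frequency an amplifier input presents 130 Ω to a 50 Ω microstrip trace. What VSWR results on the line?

For a purely resistive load, VSWR = R_L/Z_0 or Z_0/R_L (whichever > 1) = 130/50

VSWR ≈ 2.6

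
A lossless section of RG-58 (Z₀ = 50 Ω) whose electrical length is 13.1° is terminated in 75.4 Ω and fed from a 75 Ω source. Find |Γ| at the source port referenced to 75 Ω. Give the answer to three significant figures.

|Γ| ≈ 0.0947

tan(βl) = 0.233
Z_in = Z_0·(Z_L + jZ_0·tanβl)/(Z_0 + jZ_L·tanβl) = 70.8 − j13.2 Ω
Γ_s = (Z_in − Z_s)/(Z_in + Z_s) = (-4.23 − j13.2)/(146 − j13.2), |Γ_s| = 0.0947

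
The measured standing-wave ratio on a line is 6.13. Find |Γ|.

|Γ| ≈ 0.719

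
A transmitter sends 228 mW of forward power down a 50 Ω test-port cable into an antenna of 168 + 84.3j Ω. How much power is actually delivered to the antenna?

P_delivered ≈ 140 mW

|Γ| = |(118 + j84.3)/(218 + j84.3)| = 0.62
|Γ|² = 0.385
P_refl = |Γ|²·P_inc = 87.8 mW, P_del = (1 − |Γ|²)·P_inc = 140 mW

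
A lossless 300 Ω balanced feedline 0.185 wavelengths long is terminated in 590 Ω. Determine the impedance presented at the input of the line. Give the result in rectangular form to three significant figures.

Z_in ≈ 173 − j91.8 Ω

βl = 2π × 0.185 = 66.6°
tan(βl) = tan(66.6°) = 2.31
Z_in = Z_0·(Z_L + jZ_0·tanβl)/(Z_0 + jZ_L·tanβl)
     = 300·(590 + j693)/(300 + j1360)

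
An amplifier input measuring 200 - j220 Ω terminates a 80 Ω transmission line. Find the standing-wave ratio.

VSWR ≈ 5.75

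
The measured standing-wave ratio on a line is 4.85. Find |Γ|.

|Γ| = (S − 1)/(S + 1) = (4.85 − 1)/(4.85 + 1) = 3.85/5.85

|Γ| ≈ 0.658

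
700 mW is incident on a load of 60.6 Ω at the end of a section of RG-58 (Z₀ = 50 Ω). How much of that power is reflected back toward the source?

P_reflected ≈ 6.43 mW

Γ = (60.6 − 50)/(60.6 + 50) = 0.0958
|Γ|² = 0.00919
P_refl = |Γ|²·P_inc = 6.43 mW, P_del = (1 − |Γ|²)·P_inc = 694 mW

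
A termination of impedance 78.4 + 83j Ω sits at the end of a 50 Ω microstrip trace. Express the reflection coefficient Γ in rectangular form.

Γ ≈ 0.451 + j0.355

Γ = (Z_L − Z_0)/(Z_L + Z_0) = (28.4 + j83)/(128.4 + j83)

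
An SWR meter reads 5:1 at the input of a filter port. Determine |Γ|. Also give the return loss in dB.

|Γ| ≈ 0.667; return loss ≈ 3.52 dB

|Γ| = (S − 1)/(S + 1) = (5 − 1)/(5 + 1) = 4/6
RL = −20·log₁₀|Γ| = −20·log₁₀(0.667)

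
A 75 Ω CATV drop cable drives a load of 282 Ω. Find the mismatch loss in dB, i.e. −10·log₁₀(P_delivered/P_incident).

Γ = (282 − 75)/(282 + 75) = 0.58
|Γ|² = 0.336, so P_del/P_inc = 1 − |Γ|² = 0.664
ML = −10·log₁₀(1 − |Γ|²)

mismatch loss ≈ 1.78 dB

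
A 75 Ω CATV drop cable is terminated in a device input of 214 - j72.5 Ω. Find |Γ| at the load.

|Γ| ≈ 0.526

Γ = (Z_L − Z_0)/(Z_L + Z_0) = (139 − j72.5)/(289 − j72.5)
|Γ| = 157/298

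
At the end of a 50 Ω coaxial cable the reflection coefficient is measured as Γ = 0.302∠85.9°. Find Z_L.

Z_L ≈ 43.4 + j28.7 Ω

Z_L = Z_0·(1 + Γ)/(1 − Γ) = 50·(1.02 + j0.301)/(0.978 − j0.301)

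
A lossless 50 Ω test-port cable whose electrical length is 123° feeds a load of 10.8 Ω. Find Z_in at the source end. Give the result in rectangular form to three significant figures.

Z_in ≈ 32.8 − j66.1 Ω

tan(βl) = tan(123°) = -1.54
Z_in = Z_0·(Z_L + jZ_0·tanβl)/(Z_0 + jZ_L·tanβl)
     = 50·(10.8 − j77)/(50 − j16.6)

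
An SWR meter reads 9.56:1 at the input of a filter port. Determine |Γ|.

|Γ| = (S − 1)/(S + 1) = (9.56 − 1)/(9.56 + 1) = 8.56/10.6

|Γ| ≈ 0.811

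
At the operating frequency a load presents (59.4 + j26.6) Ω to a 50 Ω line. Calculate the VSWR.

Γ = (Z_L − Z_0)/(Z_L + Z_0) = (9.4 + j26.6)/(109.4 + j26.6)
|Γ| = 28.2/113 = 0.251
VSWR = (1 + |Γ|)/(1 − |Γ|) = 1.25/0.749

VSWR ≈ 1.67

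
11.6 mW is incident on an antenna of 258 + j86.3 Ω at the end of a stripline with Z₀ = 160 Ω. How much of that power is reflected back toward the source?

|Γ| = |(98 + j86.3)/(418 + j86.3)| = 0.306
|Γ|² = 0.0936
P_refl = |Γ|²·P_inc = 1.09 mW, P_del = (1 − |Γ|²)·P_inc = 10.5 mW

P_reflected ≈ 1.09 mW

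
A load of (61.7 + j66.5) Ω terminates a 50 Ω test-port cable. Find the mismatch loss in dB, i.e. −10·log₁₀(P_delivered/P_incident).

mismatch loss ≈ 1.37 dB

Γ = (11.7 + j66.5)/(111.7 + j66.5), |Γ| = 0.519
|Γ|² = 0.27, so P_del/P_inc = 1 − |Γ|² = 0.73
ML = −10·log₁₀(1 − |Γ|²)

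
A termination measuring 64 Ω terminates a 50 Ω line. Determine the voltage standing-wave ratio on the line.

For a purely resistive load, VSWR = R_L/Z_0 or Z_0/R_L (whichever > 1) = 64/50

VSWR ≈ 1.28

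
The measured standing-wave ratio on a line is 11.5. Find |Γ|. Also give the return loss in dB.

|Γ| = (S − 1)/(S + 1) = (11.5 − 1)/(11.5 + 1) = 10.5/12.5
RL = −20·log₁₀|Γ| = −20·log₁₀(0.84)

|Γ| ≈ 0.84; return loss ≈ 1.51 dB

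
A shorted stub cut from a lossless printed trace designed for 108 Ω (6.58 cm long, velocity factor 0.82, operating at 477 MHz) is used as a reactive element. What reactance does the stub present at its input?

λ = v/f = 0.82·c / 477 MHz = 0.516 m
βl = 2π·l/λ = 2π × 0.128 = 45.9°
tan(βl) = 1.03
For a shorted stub, Z_in = jZ_0·tan(βl)

X_in ≈ 112 Ω (inductive)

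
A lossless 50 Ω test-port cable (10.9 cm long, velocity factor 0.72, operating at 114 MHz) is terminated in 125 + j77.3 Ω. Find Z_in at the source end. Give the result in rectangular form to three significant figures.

Z_in ≈ 134 − j73.3 Ω

λ = v/f = 0.72·c / 114 MHz = 1.89 m
βl = 2π·l/λ = 2π × 0.0575 = 20.7°
tan(βl) = tan(20.7°) = 0.378
Z_in = Z_0·(Z_L + jZ_0·tanβl)/(Z_0 + jZ_L·tanβl)
     = 50·(125 + j96.2)/(20.8 + j47.3)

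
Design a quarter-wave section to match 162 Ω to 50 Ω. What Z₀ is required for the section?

Z_qwt ≈ 90 Ω

Z_qwt = √(Z_0·R_L) = √(50 × 162) = √8100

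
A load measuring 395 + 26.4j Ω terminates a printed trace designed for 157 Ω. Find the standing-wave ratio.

Γ = (Z_L − Z_0)/(Z_L + Z_0) = (238 + j26.4)/(552 + j26.4)
|Γ| = 239/553 = 0.433
VSWR = (1 + |Γ|)/(1 − |Γ|) = 1.43/0.567

VSWR ≈ 2.53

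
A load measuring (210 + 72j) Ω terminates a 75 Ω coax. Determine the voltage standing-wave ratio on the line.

VSWR ≈ 3.17

Γ = (Z_L − Z_0)/(Z_L + Z_0) = (135 + j72)/(285 + j72)
|Γ| = 153/294 = 0.52
VSWR = (1 + |Γ|)/(1 − |Γ|) = 1.52/0.48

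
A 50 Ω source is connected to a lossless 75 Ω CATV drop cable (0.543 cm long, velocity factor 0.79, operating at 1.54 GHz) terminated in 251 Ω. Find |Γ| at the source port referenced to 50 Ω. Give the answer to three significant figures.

|Γ| ≈ 0.661

λ = v/f = 0.79·c / 1.54 GHz = 0.154 m
βl = 2π·l/λ = 2π × 0.0353 = 12.7°
tan(βl) = 0.225
Z_in = Z_0·(Z_L + jZ_0·tanβl)/(Z_0 + jZ_L·tanβl) = 168 − j110 Ω
Γ_s = (Z_in − Z_s)/(Z_in + Z_s) = (118 − j110)/(218 − j110), |Γ_s| = 0.661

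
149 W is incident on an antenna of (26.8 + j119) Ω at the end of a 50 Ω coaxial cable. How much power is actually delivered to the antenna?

P_delivered ≈ 39.8 W

|Γ| = |(-23.2 + j119)/(76.8 + j119)| = 0.856
|Γ|² = 0.733
P_refl = |Γ|²·P_inc = 109 W, P_del = (1 − |Γ|²)·P_inc = 39.8 W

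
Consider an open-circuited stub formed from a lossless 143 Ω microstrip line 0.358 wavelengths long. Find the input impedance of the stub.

βl = 2π × 0.358 = 129°
tan(βl) = -1.24
For an open-circuited stub, Z_in = −jZ_0·cot(βl) = −jZ_0/tan(βl)

Z_in ≈ +j115 Ω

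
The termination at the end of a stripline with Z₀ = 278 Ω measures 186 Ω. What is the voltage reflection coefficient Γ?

Γ = -0.198

Γ = (Z_L − Z_0)/(Z_L + Z_0) = (186 − 278)/(186 + 278) = -92/464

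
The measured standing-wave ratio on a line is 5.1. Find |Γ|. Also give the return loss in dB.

|Γ| = (S − 1)/(S + 1) = (5.1 − 1)/(5.1 + 1) = 4.1/6.1
RL = −20·log₁₀|Γ| = −20·log₁₀(0.672)

|Γ| ≈ 0.672; return loss ≈ 3.45 dB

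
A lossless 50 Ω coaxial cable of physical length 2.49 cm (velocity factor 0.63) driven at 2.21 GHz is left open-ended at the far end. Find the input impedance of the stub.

Z_in ≈ +j13.2 Ω

λ = v/f = 0.63·c / 2.21 GHz = 0.0855 m
βl = 2π·l/λ = 2π × 0.291 = 105°
tan(βl) = -3.78
For an open-ended stub, Z_in = −jZ_0·cot(βl) = −jZ_0/tan(βl)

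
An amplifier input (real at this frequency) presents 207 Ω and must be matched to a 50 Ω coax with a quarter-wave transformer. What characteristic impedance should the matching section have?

Z_qwt ≈ 102 Ω

Z_qwt = √(Z_0·R_L) = √(50 × 207) = √10350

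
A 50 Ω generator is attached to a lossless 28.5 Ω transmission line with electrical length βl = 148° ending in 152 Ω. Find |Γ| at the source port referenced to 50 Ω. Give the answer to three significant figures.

tan(βl) = -0.625
Z_in = Z_0·(Z_L + jZ_0·tanβl)/(Z_0 + jZ_L·tanβl) = 17.5 + j40.4 Ω
Γ_s = (Z_in − Z_s)/(Z_in + Z_s) = (-32.5 + j40.4)/(67.5 + j40.4), |Γ_s| = 0.66

|Γ| ≈ 0.66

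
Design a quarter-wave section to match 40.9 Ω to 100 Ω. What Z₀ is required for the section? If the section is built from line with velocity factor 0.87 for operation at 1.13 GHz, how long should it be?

Z_qwt = √(Z_0·R_L) = √(100 × 40.9) = √4090
λ = 0.87·c/f = 0.231 m, so l = λ/4 = 0.0577 m

Z_qwt ≈ 64 Ω; length ≈ 5.77 cm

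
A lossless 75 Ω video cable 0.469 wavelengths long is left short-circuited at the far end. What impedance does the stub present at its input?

Z_in ≈ −j14.8 Ω

βl = 2π × 0.469 = 169°
tan(βl) = -0.197
For a short-circuited stub, Z_in = jZ_0·tan(βl)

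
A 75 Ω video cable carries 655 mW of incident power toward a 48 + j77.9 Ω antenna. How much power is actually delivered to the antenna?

P_delivered ≈ 445 mW

|Γ| = |(-27 + j77.9)/(123 + j77.9)| = 0.566
|Γ|² = 0.321
P_refl = |Γ|²·P_inc = 210 mW, P_del = (1 − |Γ|²)·P_inc = 445 mW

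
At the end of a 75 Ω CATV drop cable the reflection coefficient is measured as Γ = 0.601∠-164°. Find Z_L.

Z_L = Z_0·(1 + Γ)/(1 − Γ) = 75·(0.422 − j0.166)/(1.58 + j0.166)

Z_L ≈ 19 − j9.87 Ω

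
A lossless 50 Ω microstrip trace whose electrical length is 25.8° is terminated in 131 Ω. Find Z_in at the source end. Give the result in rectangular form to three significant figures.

tan(βl) = tan(25.8°) = 0.483
Z_in = Z_0·(Z_L + jZ_0·tanβl)/(Z_0 + jZ_L·tanβl)
     = 50·(131 + j24.2)/(50 + j63.3)

Z_in ≈ 62.1 − j54.4 Ω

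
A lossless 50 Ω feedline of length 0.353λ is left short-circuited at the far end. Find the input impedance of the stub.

βl = 2π × 0.353 = 127°
tan(βl) = -1.32
For a short-circuited stub, Z_in = jZ_0·tan(βl)

Z_in ≈ −j66.2 Ω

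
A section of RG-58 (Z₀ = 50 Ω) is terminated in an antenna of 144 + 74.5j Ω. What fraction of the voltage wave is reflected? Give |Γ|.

|Γ| ≈ 0.577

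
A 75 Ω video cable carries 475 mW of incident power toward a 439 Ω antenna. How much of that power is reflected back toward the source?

P_reflected ≈ 238 mW

Γ = (439 − 75)/(439 + 75) = 0.708
|Γ|² = 0.502
P_refl = |Γ|²·P_inc = 238 mW, P_del = (1 − |Γ|²)·P_inc = 237 mW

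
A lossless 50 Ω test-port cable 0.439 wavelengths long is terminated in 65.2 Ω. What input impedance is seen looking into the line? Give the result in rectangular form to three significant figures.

Z_in ≈ 59.4 + j11.1 Ω

βl = 2π × 0.439 = 158°
tan(βl) = tan(158°) = -0.403
Z_in = Z_0·(Z_L + jZ_0·tanβl)/(Z_0 + jZ_L·tanβl)
     = 50·(65.2 − j20.2)/(50 − j26.3)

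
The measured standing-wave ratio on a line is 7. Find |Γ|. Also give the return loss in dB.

|Γ| = (S − 1)/(S + 1) = (7 − 1)/(7 + 1) = 6/8
RL = −20·log₁₀|Γ| = −20·log₁₀(0.75)

|Γ| ≈ 0.75; return loss ≈ 2.5 dB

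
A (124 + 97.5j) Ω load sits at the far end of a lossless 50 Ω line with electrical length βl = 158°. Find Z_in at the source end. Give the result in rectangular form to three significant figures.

Z_in ≈ 34.3 + j62.5 Ω

tan(βl) = tan(158°) = -0.404
Z_in = Z_0·(Z_L + jZ_0·tanβl)/(Z_0 + jZ_L·tanβl)
     = 50·(124 + j77.3)/(89.4 − j50.1)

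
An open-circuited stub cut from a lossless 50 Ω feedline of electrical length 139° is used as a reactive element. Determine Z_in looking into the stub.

Z_in ≈ +j57.5 Ω

tan(βl) = -0.869
For an open-circuited stub, Z_in = −jZ_0·cot(βl) = −jZ_0/tan(βl)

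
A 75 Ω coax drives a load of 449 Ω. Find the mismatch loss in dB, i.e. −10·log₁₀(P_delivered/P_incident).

Γ = (449 − 75)/(449 + 75) = 0.714
|Γ|² = 0.509, so P_del/P_inc = 1 − |Γ|² = 0.491
ML = −10·log₁₀(1 − |Γ|²)

mismatch loss ≈ 3.09 dB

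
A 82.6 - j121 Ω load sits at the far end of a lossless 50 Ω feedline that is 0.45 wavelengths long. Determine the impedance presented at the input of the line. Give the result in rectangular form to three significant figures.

βl = 2π × 0.45 = 162°
tan(βl) = tan(162°) = -0.325
Z_in = Z_0·(Z_L + jZ_0·tanβl)/(Z_0 + jZ_L·tanβl)
     = 50·(82.6 − j137)/(10.7 − j26.8)

Z_in ≈ 274 + j45 Ω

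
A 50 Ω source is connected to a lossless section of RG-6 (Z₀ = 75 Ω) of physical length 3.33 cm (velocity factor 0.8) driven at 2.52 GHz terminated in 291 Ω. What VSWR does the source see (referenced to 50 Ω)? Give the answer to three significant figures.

VSWR ≈ 3.74

λ = v/f = 0.8·c / 2.52 GHz = 0.0952 m
βl = 2π·l/λ = 2π × 0.35 = 126°
tan(βl) = -1.38
Z_in = Z_0·(Z_L + jZ_0·tanβl)/(Z_0 + jZ_L·tanβl) = 28.5 + j48.9 Ω
Γ_s = (Z_in − Z_s)/(Z_in + Z_s) = (-21.5 + j48.9)/(78.5 + j48.9), |Γ_s| = 0.578
VSWR = (1 + |Γ_s|)/(1 − |Γ_s|)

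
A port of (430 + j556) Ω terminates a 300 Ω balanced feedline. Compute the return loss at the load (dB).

RL ≈ 4.12 dB

Γ = (130 + j556)/(730 + j556), |Γ| = 0.622
RL = −20·log₁₀|Γ| = −20·log₁₀(0.622)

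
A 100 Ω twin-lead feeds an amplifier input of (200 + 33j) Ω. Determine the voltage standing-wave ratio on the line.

VSWR ≈ 2.07

Γ = (Z_L − Z_0)/(Z_L + Z_0) = (100 + j33)/(300 + j33)
|Γ| = 105/302 = 0.349
VSWR = (1 + |Γ|)/(1 − |Γ|) = 1.35/0.651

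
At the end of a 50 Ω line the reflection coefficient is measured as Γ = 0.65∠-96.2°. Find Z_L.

Z_L = Z_0·(1 + Γ)/(1 − Γ) = 50·(0.93 − j0.646)/(1.07 + j0.646)

Z_L ≈ 18.5 − j41.3 Ω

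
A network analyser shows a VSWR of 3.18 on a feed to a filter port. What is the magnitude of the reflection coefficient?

|Γ| ≈ 0.522

|Γ| = (S − 1)/(S + 1) = (3.18 − 1)/(3.18 + 1) = 2.18/4.18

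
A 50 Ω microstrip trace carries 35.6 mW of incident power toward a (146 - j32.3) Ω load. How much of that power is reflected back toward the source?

|Γ| = |(96 − j32.3)/(196 − j32.3)| = 0.51
|Γ|² = 0.26
P_refl = |Γ|²·P_inc = 9.26 mW, P_del = (1 − |Γ|²)·P_inc = 26.3 mW

P_reflected ≈ 9.26 mW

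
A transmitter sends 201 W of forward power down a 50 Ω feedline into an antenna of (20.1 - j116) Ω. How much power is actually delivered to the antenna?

P_delivered ≈ 44 W

|Γ| = |(-29.9 − j116)/(70.1 − j116)| = 0.884
|Γ|² = 0.781
P_refl = |Γ|²·P_inc = 157 W, P_del = (1 − |Γ|²)·P_inc = 44 W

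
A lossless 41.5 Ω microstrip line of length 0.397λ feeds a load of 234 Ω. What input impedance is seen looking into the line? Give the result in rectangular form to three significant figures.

Z_in ≈ 19.2 + j50.4 Ω

βl = 2π × 0.397 = 143°
tan(βl) = tan(143°) = -0.756
Z_in = Z_0·(Z_L + jZ_0·tanβl)/(Z_0 + jZ_L·tanβl)
     = 41.5·(234 − j31.4)/(41.5 − j177)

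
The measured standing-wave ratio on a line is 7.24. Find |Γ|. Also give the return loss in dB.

|Γ| ≈ 0.757; return loss ≈ 2.41 dB

|Γ| = (S − 1)/(S + 1) = (7.24 − 1)/(7.24 + 1) = 6.24/8.24
RL = −20·log₁₀|Γ| = −20·log₁₀(0.757)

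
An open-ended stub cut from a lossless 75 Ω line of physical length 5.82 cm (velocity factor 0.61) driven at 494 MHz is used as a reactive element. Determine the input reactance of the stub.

λ = v/f = 0.61·c / 494 MHz = 0.37 m
βl = 2π·l/λ = 2π × 0.157 = 56.6°
tan(βl) = 1.51
For an open-ended stub, Z_in = −jZ_0·cot(βl) = −jZ_0/tan(βl)

X_in ≈ -49.5 Ω (capacitive)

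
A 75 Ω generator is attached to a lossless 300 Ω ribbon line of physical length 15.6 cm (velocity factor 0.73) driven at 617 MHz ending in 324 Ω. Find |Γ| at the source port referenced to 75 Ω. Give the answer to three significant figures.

λ = v/f = 0.73·c / 617 MHz = 0.355 m
βl = 2π·l/λ = 2π × 0.44 = 158°
tan(βl) = -0.4
Z_in = Z_0·(Z_L + jZ_0·tanβl)/(Z_0 + jZ_L·tanβl) = 317 + j16.8 Ω
Γ_s = (Z_in − Z_s)/(Z_in + Z_s) = (242 + j16.8)/(392 + j16.8), |Γ_s| = 0.618

|Γ| ≈ 0.618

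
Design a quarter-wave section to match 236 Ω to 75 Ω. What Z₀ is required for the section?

Z_qwt = √(Z_0·R_L) = √(75 × 236) = √17700

Z_qwt ≈ 133 Ω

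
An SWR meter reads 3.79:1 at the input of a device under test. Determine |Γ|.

|Γ| ≈ 0.582

|Γ| = (S − 1)/(S + 1) = (3.79 − 1)/(3.79 + 1) = 2.79/4.79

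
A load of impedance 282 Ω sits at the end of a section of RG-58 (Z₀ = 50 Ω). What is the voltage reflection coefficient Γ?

Γ = (Z_L − Z_0)/(Z_L + Z_0) = (282 − 50)/(282 + 50) = 232/332

Γ = 0.699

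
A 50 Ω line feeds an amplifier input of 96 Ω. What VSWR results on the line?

VSWR ≈ 1.92

For a purely resistive load, VSWR = R_L/Z_0 or Z_0/R_L (whichever > 1) = 96/50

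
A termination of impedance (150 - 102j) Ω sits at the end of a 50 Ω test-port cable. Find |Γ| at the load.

|Γ| ≈ 0.636

Γ = (Z_L − Z_0)/(Z_L + Z_0) = (100 − j102)/(200 − j102)
|Γ| = 143/225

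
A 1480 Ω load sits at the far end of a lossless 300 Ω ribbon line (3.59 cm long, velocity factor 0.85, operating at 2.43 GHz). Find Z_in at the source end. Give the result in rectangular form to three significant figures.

Z_in ≈ 85.3 + j185 Ω

λ = v/f = 0.85·c / 2.43 GHz = 0.105 m
βl = 2π·l/λ = 2π × 0.342 = 123°
tan(βl) = tan(123°) = -1.53
Z_in = Z_0·(Z_L + jZ_0·tanβl)/(Z_0 + jZ_L·tanβl)
     = 300·(1480 − j459)/(300 − j2270)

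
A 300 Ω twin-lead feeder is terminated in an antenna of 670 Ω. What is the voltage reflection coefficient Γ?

Γ = 0.381

Γ = (Z_L − Z_0)/(Z_L + Z_0) = (670 − 300)/(670 + 300) = 370/970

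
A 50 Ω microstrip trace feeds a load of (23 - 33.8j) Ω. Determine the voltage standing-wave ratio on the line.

VSWR ≈ 3.33

Γ = (Z_L − Z_0)/(Z_L + Z_0) = (-27 − j33.8)/(73 − j33.8)
|Γ| = 43.3/80.4 = 0.538
VSWR = (1 + |Γ|)/(1 − |Γ|) = 1.54/0.462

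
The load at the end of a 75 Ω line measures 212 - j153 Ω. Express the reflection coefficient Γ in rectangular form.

Γ ≈ 0.593 − j0.217

Γ = (Z_L − Z_0)/(Z_L + Z_0) = (137 − j153)/(287 − j153)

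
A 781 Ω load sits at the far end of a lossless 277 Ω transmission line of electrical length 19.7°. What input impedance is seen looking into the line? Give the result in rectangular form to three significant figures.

tan(βl) = tan(19.7°) = 0.358
Z_in = Z_0·(Z_L + jZ_0·tanβl)/(Z_0 + jZ_L·tanβl)
     = 277·(781 + j99.2)/(277 + j280)

Z_in ≈ 436 − j341 Ω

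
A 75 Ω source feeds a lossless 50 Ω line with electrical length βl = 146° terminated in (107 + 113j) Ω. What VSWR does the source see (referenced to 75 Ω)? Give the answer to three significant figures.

tan(βl) = -0.675
Z_in = Z_0·(Z_L + jZ_0·tanβl)/(Z_0 + jZ_L·tanβl) = 18.4 + j41.9 Ω
Γ_s = (Z_in − Z_s)/(Z_in + Z_s) = (-56.6 + j41.9)/(93.4 + j41.9), |Γ_s| = 0.688
VSWR = (1 + |Γ_s|)/(1 − |Γ_s|)

VSWR ≈ 5.41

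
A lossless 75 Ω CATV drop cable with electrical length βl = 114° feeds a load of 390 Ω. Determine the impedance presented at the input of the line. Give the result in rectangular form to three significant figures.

Z_in ≈ 17.2 + j31.9 Ω

tan(βl) = tan(114°) = -2.25
Z_in = Z_0·(Z_L + jZ_0·tanβl)/(Z_0 + jZ_L·tanβl)
     = 75·(390 − j168)/(75 − j876)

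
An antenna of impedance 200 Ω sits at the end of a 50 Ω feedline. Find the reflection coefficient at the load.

Γ = 0.6

Γ = (Z_L − Z_0)/(Z_L + Z_0) = (200 − 50)/(200 + 50) = 150/250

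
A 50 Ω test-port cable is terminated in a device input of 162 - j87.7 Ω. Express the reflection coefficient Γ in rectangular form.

Γ ≈ 0.597 − j0.167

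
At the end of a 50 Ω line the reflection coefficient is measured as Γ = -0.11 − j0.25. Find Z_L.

Z_L ≈ 35.7 − j19.3 Ω

Z_L = Z_0·(1 + Γ)/(1 − Γ) = 50·(0.89 − j0.25)/(1.11 + j0.25)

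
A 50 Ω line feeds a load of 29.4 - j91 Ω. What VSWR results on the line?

VSWR ≈ 7.79

Γ = (Z_L − Z_0)/(Z_L + Z_0) = (-20.6 − j91)/(79.4 − j91)
|Γ| = 93.3/121 = 0.773
VSWR = (1 + |Γ|)/(1 − |Γ|) = 1.77/0.227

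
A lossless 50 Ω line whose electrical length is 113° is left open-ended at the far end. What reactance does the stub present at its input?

tan(βl) = -2.36
For an open-ended stub, Z_in = −jZ_0·cot(βl) = −jZ_0/tan(βl)

X_in ≈ 21.2 Ω (inductive)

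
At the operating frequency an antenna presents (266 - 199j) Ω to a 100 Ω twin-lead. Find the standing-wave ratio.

VSWR ≈ 4.29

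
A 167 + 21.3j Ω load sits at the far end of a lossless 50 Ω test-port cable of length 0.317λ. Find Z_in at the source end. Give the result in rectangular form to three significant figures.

Z_in ≈ 16.8 + j18 Ω

βl = 2π × 0.317 = 114°
tan(βl) = tan(114°) = -2.23
Z_in = Z_0·(Z_L + jZ_0·tanβl)/(Z_0 + jZ_L·tanβl)
     = 50·(167 − j90.4)/(97.6 − j373)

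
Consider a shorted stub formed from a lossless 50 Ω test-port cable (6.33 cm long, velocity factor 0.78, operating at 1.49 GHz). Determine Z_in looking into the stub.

Z_in ≈ −j34.9 Ω

λ = v/f = 0.78·c / 1.49 GHz = 0.157 m
βl = 2π·l/λ = 2π × 0.403 = 145°
tan(βl) = -0.698
For a shorted stub, Z_in = jZ_0·tan(βl)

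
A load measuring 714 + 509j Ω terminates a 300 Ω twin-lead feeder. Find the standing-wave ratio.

Γ = (Z_L − Z_0)/(Z_L + Z_0) = (414 + j509)/(1014 + j509)
|Γ| = 656/1130 = 0.578
VSWR = (1 + |Γ|)/(1 − |Γ|) = 1.58/0.422

VSWR ≈ 3.74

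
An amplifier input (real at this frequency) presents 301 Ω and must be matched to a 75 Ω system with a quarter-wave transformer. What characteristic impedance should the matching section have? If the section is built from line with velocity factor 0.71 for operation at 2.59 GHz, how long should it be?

Z_qwt ≈ 150 Ω; length ≈ 2.06 cm

Z_qwt = √(Z_0·R_L) = √(75 × 301) = √22580
λ = 0.71·c/f = 0.0822 m, so l = λ/4 = 0.0206 m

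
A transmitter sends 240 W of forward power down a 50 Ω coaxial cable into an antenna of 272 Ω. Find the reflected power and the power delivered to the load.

P_reflected ≈ 114 W; P_delivered ≈ 126 W

Γ = (272 − 50)/(272 + 50) = 0.689
|Γ|² = 0.475
P_refl = |Γ|²·P_inc = 114 W, P_del = (1 − |Γ|²)·P_inc = 126 W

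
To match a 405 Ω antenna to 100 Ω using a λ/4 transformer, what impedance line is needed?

Z_qwt = √(Z_0·R_L) = √(100 × 405) = √40500

Z_qwt ≈ 201 Ω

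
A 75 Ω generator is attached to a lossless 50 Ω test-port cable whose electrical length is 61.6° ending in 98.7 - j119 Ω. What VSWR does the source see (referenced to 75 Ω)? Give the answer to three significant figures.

tan(βl) = 1.85
Z_in = Z_0·(Z_L + jZ_0·tanβl)/(Z_0 + jZ_L·tanβl) = 10.3 − j11.8 Ω
Γ_s = (Z_in − Z_s)/(Z_in + Z_s) = (-64.7 − j11.8)/(85.3 − j11.8), |Γ_s| = 0.765
VSWR = (1 + |Γ_s|)/(1 − |Γ_s|)

VSWR ≈ 7.49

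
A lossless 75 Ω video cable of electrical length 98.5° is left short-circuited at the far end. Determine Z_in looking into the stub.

Z_in ≈ −j502 Ω

tan(βl) = -6.69
For a short-circuited stub, Z_in = jZ_0·tan(βl)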